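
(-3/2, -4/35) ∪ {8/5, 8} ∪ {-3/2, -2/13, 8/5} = [-3/2, -4/35) ∪ {8/5, 8}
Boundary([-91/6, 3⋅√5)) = {-91/6, 3⋅√5}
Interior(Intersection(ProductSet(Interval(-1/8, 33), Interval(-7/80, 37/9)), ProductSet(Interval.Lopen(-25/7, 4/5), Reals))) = ProductSet(Interval.open(-1/8, 4/5), Interval.open(-7/80, 37/9))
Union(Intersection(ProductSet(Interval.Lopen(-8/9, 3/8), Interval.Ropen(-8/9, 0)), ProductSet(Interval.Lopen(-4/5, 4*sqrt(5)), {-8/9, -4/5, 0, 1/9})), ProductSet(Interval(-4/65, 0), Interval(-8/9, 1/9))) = Union(ProductSet(Interval.Lopen(-4/5, 3/8), {-8/9, -4/5}), ProductSet(Interval(-4/65, 0), Interval(-8/9, 1/9)))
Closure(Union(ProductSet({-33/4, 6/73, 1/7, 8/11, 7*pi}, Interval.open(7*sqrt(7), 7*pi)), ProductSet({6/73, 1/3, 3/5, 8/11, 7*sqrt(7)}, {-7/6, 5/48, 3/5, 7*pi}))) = Union(ProductSet({-33/4, 6/73, 1/7, 8/11, 7*pi}, Interval(7*sqrt(7), 7*pi)), ProductSet({6/73, 1/3, 3/5, 8/11, 7*sqrt(7)}, {-7/6, 5/48, 3/5, 7*pi}))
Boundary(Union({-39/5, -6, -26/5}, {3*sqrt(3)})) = {-39/5, -6, -26/5, 3*sqrt(3)}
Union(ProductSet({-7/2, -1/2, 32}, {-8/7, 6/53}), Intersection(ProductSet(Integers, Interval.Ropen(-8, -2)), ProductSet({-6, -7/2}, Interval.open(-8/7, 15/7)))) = ProductSet({-7/2, -1/2, 32}, {-8/7, 6/53})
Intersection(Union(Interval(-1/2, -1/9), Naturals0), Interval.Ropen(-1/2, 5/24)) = Union(Interval(-1/2, -1/9), Range(0, 1, 1))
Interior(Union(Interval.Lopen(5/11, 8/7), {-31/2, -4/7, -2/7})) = Interval.open(5/11, 8/7)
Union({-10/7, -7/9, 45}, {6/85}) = {-10/7, -7/9, 6/85, 45}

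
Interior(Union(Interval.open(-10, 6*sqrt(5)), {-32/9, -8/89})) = Interval.open(-10, 6*sqrt(5))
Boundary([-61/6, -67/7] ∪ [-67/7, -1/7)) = {-61/6, -1/7}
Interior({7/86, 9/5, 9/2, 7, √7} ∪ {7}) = ∅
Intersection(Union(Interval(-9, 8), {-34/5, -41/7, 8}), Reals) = Interval(-9, 8)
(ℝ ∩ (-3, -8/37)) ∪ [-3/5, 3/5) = (-3, 3/5)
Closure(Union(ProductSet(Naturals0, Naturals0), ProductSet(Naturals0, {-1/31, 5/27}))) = ProductSet(Naturals0, Union({-1/31, 5/27}, Naturals0))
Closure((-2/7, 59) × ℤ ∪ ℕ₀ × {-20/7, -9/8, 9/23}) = (ℕ₀ × {-20/7, -9/8, 9/23}) ∪ ([-2/7, 59] × ℤ)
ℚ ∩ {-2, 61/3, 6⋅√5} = {-2, 61/3}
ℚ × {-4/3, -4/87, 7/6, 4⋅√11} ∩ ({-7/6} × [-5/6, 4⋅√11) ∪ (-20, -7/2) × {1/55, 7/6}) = ({-7/6} × {-4/87, 7/6}) ∪ ((ℚ ∩ (-20, -7/2)) × {7/6})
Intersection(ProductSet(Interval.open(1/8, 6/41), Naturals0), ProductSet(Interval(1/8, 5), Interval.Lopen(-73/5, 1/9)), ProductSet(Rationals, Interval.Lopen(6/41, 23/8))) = EmptySet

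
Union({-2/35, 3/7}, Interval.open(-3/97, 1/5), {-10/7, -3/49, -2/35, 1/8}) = Union({-10/7, -3/49, -2/35, 3/7}, Interval.open(-3/97, 1/5))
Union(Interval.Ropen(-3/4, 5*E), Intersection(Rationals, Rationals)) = Union(Interval.Ropen(-3/4, 5*E), Rationals)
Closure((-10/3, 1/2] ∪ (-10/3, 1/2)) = [-10/3, 1/2]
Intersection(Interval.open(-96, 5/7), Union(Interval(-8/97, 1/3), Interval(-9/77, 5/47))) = Interval(-9/77, 1/3)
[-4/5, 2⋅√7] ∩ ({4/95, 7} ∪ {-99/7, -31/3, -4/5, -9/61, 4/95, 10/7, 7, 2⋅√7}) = {-4/5, -9/61, 4/95, 10/7, 2⋅√7}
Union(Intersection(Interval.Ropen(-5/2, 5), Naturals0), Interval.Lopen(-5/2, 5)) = Union(Interval.Lopen(-5/2, 5), Range(0, 5, 1))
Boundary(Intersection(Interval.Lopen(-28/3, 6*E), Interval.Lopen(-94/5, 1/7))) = {-28/3, 1/7}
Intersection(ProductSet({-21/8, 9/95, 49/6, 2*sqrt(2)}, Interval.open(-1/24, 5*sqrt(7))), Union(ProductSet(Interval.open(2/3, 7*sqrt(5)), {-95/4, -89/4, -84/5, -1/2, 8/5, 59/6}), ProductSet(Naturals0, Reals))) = ProductSet({49/6, 2*sqrt(2)}, {8/5, 59/6})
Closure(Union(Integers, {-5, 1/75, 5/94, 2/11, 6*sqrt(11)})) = Union({1/75, 5/94, 2/11, 6*sqrt(11)}, Integers)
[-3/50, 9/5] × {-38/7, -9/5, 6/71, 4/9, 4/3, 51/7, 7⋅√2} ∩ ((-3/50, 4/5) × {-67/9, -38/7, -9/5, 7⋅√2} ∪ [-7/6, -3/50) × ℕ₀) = (-3/50, 4/5) × {-38/7, -9/5, 7⋅√2}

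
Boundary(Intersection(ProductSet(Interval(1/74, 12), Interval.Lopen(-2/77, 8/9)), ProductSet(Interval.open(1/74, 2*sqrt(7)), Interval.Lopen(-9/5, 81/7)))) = Union(ProductSet({1/74, 2*sqrt(7)}, Interval(-2/77, 8/9)), ProductSet(Interval(1/74, 2*sqrt(7)), {-2/77, 8/9}))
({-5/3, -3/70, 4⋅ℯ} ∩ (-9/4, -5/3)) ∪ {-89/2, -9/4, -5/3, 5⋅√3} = {-89/2, -9/4, -5/3, 5⋅√3}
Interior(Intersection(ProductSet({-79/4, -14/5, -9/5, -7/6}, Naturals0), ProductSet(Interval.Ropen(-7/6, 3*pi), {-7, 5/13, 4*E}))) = EmptySet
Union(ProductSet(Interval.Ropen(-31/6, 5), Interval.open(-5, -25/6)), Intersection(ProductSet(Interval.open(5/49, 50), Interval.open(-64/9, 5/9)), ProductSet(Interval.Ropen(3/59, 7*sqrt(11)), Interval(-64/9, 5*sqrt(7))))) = Union(ProductSet(Interval.Ropen(-31/6, 5), Interval.open(-5, -25/6)), ProductSet(Interval.open(5/49, 7*sqrt(11)), Interval.open(-64/9, 5/9)))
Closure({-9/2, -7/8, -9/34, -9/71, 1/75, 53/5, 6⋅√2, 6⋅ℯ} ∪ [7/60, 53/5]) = {-9/2, -7/8, -9/34, -9/71, 1/75, 6⋅ℯ} ∪ [7/60, 53/5]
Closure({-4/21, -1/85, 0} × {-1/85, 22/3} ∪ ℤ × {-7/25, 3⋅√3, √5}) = ({-4/21, -1/85, 0} × {-1/85, 22/3}) ∪ (ℤ × {-7/25, 3⋅√3, √5})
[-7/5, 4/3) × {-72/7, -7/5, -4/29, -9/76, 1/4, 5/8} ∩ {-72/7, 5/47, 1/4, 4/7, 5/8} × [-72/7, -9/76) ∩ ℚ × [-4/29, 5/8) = {5/47, 1/4, 4/7, 5/8} × {-4/29}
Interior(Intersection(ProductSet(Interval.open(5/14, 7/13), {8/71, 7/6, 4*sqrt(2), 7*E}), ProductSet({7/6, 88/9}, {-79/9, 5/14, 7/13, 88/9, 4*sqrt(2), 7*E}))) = EmptySet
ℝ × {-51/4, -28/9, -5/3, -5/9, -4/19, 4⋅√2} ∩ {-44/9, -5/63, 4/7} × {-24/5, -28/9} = {-44/9, -5/63, 4/7} × {-28/9}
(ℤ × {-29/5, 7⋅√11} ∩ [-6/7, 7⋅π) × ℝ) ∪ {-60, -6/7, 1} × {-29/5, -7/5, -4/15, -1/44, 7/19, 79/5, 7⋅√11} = ({0, 1, …, 21} × {-29/5, 7⋅√11}) ∪ ({-60, -6/7, 1} × {-29/5, -7/5, -4/15, -1/44, 7/19, 79/5, 7⋅√11})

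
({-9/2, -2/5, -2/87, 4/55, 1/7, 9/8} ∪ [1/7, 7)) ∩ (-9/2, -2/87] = {-2/5, -2/87}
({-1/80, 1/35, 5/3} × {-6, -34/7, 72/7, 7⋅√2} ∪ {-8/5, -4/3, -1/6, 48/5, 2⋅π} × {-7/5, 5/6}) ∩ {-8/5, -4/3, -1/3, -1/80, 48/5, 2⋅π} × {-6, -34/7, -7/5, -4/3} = ({-1/80} × {-6, -34/7}) ∪ ({-8/5, -4/3, 48/5, 2⋅π} × {-7/5})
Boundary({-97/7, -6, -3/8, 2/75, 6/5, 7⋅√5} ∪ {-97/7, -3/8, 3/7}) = {-97/7, -6, -3/8, 2/75, 3/7, 6/5, 7⋅√5}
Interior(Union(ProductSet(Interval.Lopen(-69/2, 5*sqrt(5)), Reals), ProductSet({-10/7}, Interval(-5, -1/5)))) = ProductSet(Interval.open(-69/2, 5*sqrt(5)), Reals)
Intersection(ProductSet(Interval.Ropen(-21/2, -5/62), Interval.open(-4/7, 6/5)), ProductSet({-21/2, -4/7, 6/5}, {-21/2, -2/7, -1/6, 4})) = ProductSet({-21/2, -4/7}, {-2/7, -1/6})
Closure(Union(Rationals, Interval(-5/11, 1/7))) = Union(Interval(-oo, oo), Rationals)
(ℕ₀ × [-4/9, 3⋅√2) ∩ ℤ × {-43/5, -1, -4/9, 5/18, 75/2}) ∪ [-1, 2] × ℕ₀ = (ℕ₀ × {-4/9, 5/18}) ∪ ([-1, 2] × ℕ₀)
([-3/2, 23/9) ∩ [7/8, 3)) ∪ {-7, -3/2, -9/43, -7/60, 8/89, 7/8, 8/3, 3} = {-7, -3/2, -9/43, -7/60, 8/89, 8/3, 3} ∪ [7/8, 23/9)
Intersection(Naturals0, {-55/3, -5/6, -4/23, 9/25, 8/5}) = EmptySet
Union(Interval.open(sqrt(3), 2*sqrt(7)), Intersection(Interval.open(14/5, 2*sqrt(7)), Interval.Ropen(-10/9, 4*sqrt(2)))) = Interval.open(sqrt(3), 2*sqrt(7))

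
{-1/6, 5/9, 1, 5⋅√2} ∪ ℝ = ℝ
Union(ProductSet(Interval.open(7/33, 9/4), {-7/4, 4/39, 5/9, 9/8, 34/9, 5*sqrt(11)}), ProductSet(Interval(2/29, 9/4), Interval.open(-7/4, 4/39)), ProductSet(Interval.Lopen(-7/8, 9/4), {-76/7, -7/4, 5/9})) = Union(ProductSet(Interval.Lopen(-7/8, 9/4), {-76/7, -7/4, 5/9}), ProductSet(Interval(2/29, 9/4), Interval.open(-7/4, 4/39)), ProductSet(Interval.open(7/33, 9/4), {-7/4, 4/39, 5/9, 9/8, 34/9, 5*sqrt(11)}))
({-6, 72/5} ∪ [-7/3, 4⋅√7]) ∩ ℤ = {-6} ∪ {-2, -1, …, 10}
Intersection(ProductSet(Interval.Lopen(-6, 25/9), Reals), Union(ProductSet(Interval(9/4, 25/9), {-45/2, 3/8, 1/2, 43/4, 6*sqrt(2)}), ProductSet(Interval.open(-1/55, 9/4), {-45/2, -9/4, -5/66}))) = Union(ProductSet(Interval.open(-1/55, 9/4), {-45/2, -9/4, -5/66}), ProductSet(Interval(9/4, 25/9), {-45/2, 3/8, 1/2, 43/4, 6*sqrt(2)}))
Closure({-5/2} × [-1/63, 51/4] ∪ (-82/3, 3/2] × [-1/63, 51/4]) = [-82/3, 3/2] × [-1/63, 51/4]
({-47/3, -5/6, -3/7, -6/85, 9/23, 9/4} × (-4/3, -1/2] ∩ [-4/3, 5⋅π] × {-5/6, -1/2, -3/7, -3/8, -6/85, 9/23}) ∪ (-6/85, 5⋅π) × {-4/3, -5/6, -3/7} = ({-5/6, -3/7, -6/85, 9/23, 9/4} × {-5/6, -1/2}) ∪ ((-6/85, 5⋅π) × {-4/3, -5/6, -3/7})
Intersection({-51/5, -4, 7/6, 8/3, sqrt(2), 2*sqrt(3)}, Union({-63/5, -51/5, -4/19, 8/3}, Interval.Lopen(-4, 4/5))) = {-51/5, 8/3}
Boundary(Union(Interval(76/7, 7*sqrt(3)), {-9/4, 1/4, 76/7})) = {-9/4, 1/4, 76/7, 7*sqrt(3)}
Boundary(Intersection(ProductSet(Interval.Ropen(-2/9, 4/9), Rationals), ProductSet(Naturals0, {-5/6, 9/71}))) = ProductSet(Range(0, 1, 1), {-5/6, 9/71})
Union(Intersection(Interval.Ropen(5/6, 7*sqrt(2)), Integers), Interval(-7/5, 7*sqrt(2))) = Union(Interval(-7/5, 7*sqrt(2)), Range(1, 10, 1))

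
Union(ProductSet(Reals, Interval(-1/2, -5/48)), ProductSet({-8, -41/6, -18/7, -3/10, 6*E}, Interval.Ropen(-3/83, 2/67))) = Union(ProductSet({-8, -41/6, -18/7, -3/10, 6*E}, Interval.Ropen(-3/83, 2/67)), ProductSet(Reals, Interval(-1/2, -5/48)))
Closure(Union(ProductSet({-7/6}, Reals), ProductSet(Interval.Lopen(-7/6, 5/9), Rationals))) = ProductSet(Interval(-7/6, 5/9), Reals)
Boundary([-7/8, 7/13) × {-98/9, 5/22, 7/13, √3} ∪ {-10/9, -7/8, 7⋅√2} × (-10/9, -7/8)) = ([-7/8, 7/13] × {-98/9, 5/22, 7/13, √3}) ∪ ({-10/9, -7/8, 7⋅√2} × [-10/9, -7/8])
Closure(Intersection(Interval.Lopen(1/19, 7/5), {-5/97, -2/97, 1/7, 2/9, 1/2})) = {1/7, 2/9, 1/2}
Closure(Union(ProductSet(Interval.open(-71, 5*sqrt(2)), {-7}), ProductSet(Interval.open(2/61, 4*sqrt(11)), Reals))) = Union(ProductSet(Interval.Ropen(-71, 5*sqrt(2)), {-7}), ProductSet(Interval(2/61, 4*sqrt(11)), Reals))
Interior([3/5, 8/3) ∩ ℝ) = (3/5, 8/3)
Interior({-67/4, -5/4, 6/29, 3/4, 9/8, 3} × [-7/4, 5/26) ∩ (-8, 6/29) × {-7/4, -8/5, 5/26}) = ∅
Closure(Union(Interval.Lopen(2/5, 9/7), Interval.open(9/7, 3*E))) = Interval(2/5, 3*E)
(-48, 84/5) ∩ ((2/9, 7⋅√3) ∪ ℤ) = {-47, -46, …, 16} ∪ (2/9, 7⋅√3)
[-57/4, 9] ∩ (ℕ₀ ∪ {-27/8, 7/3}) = {-27/8, 7/3} ∪ {0, 1, …, 9}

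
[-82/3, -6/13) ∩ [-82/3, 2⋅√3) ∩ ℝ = [-82/3, -6/13)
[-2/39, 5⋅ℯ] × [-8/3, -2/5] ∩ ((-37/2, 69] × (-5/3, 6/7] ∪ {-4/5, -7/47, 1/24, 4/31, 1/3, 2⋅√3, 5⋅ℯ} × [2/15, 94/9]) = [-2/39, 5⋅ℯ] × (-5/3, -2/5]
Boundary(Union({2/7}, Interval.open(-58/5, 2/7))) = {-58/5, 2/7}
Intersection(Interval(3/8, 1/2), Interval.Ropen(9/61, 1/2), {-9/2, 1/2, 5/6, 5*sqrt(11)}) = EmptySet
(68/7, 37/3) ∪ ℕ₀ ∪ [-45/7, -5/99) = [-45/7, -5/99) ∪ ℕ₀ ∪ (68/7, 37/3)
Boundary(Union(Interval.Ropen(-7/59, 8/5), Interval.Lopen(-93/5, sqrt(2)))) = {-93/5, 8/5}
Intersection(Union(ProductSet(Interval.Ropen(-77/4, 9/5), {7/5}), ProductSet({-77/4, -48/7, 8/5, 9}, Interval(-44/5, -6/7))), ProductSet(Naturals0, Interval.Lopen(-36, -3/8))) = ProductSet({9}, Interval(-44/5, -6/7))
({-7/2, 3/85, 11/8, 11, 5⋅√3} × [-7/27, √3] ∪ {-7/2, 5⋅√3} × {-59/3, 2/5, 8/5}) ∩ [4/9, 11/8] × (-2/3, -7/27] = {11/8} × {-7/27}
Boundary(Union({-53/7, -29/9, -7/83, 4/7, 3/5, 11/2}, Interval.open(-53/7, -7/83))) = {-53/7, -7/83, 4/7, 3/5, 11/2}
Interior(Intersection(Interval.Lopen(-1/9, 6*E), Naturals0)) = EmptySet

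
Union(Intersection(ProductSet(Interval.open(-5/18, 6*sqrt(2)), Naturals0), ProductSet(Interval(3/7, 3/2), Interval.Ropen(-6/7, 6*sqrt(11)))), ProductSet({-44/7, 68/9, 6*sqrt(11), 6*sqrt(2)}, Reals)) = Union(ProductSet({-44/7, 68/9, 6*sqrt(11), 6*sqrt(2)}, Reals), ProductSet(Interval(3/7, 3/2), Range(0, 20, 1)))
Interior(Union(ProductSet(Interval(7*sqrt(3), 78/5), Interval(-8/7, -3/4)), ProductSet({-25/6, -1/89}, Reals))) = ProductSet(Interval.open(7*sqrt(3), 78/5), Interval.open(-8/7, -3/4))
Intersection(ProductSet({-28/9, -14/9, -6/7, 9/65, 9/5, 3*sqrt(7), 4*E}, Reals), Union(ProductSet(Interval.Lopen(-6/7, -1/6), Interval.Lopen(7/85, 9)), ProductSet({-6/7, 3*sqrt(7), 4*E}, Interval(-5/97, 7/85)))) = ProductSet({-6/7, 3*sqrt(7), 4*E}, Interval(-5/97, 7/85))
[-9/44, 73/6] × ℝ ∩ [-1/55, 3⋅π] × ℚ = [-1/55, 3⋅π] × ℚ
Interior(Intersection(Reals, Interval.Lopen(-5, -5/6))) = Interval.open(-5, -5/6)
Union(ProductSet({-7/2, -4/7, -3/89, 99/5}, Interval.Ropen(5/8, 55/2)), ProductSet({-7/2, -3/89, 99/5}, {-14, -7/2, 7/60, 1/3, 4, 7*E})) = Union(ProductSet({-7/2, -3/89, 99/5}, {-14, -7/2, 7/60, 1/3, 4, 7*E}), ProductSet({-7/2, -4/7, -3/89, 99/5}, Interval.Ropen(5/8, 55/2)))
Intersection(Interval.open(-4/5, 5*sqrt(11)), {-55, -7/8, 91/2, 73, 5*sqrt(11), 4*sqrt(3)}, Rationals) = EmptySet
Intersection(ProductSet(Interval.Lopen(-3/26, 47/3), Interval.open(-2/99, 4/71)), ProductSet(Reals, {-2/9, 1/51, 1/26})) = ProductSet(Interval.Lopen(-3/26, 47/3), {1/51, 1/26})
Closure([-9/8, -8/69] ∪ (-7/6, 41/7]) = [-7/6, 41/7]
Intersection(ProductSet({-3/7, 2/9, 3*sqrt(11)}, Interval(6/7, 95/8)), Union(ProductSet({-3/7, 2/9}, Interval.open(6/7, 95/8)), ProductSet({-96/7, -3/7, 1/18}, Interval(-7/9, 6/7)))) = Union(ProductSet({-3/7}, {6/7}), ProductSet({-3/7, 2/9}, Interval.open(6/7, 95/8)))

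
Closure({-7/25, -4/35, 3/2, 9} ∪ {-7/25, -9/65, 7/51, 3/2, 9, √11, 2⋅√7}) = {-7/25, -9/65, -4/35, 7/51, 3/2, 9, √11, 2⋅√7}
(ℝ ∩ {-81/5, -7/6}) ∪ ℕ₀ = {-81/5, -7/6} ∪ ℕ₀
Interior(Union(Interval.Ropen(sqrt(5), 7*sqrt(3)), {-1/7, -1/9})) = Interval.open(sqrt(5), 7*sqrt(3))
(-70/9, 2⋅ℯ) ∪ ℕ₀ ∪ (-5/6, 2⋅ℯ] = (-70/9, 2⋅ℯ] ∪ ℕ₀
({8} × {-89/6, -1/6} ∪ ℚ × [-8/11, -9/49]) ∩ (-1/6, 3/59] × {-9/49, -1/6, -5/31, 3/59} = (ℚ ∩ (-1/6, 3/59]) × {-9/49}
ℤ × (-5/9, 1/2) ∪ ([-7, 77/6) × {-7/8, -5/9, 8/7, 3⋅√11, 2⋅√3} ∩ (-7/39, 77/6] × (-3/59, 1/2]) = ℤ × (-5/9, 1/2)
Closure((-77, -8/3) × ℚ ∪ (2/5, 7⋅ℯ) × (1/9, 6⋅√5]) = ([-77, -8/3] × ℝ) ∪ ({2/5, 7⋅ℯ} × [1/9, 6⋅√5]) ∪ ([2/5, 7⋅ℯ] × {1/9, 6⋅√5}) ∪ ((2/5, 7⋅ℯ) × (1/9, 6⋅√5])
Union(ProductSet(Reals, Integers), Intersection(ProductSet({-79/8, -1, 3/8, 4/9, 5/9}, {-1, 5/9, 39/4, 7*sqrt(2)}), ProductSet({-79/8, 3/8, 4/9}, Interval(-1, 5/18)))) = ProductSet(Reals, Integers)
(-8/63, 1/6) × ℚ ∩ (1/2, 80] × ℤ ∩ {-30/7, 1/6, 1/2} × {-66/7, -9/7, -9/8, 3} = ∅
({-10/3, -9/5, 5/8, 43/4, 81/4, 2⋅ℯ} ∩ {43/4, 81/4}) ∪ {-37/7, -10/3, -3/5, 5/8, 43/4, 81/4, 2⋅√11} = {-37/7, -10/3, -3/5, 5/8, 43/4, 81/4, 2⋅√11}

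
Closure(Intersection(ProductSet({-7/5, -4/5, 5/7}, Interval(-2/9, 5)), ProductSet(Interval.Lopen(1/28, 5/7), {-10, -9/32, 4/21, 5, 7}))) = ProductSet({5/7}, {4/21, 5})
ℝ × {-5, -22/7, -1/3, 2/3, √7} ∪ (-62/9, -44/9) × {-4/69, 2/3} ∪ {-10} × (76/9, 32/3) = ({-10} × (76/9, 32/3)) ∪ ((-62/9, -44/9) × {-4/69, 2/3}) ∪ (ℝ × {-5, -22/7, -1/3, 2/3, √7})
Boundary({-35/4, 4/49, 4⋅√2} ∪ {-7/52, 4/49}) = {-35/4, -7/52, 4/49, 4⋅√2}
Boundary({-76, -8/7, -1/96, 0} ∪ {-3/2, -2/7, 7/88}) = {-76, -3/2, -8/7, -2/7, -1/96, 0, 7/88}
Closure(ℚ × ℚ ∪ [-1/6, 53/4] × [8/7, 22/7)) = (ℚ × ℚ) ∪ ([-1/6, 53/4] × [8/7, 22/7)) ∪ (ℝ × ((-∞, 8/7] ∪ [22/7, ∞))) ∪ (((-∞, -1/6] ∪ [53/4, ∞)) × ℝ)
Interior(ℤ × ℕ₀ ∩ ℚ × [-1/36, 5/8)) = ∅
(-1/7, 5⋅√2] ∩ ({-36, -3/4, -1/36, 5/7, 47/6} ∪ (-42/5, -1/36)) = (-1/7, -1/36] ∪ {5/7}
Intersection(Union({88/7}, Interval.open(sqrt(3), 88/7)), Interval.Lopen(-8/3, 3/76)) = EmptySet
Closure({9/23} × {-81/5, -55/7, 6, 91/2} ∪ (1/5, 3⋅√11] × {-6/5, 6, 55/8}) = ({9/23} × {-81/5, -55/7, 6, 91/2}) ∪ ([1/5, 3⋅√11] × {-6/5, 6, 55/8})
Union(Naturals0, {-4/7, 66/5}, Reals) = Reals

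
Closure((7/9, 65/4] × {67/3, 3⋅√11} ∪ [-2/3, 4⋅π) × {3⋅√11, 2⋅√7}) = ([7/9, 65/4] × {67/3, 3⋅√11}) ∪ ([-2/3, 4⋅π] × {3⋅√11, 2⋅√7})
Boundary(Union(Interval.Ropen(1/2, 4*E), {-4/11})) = {-4/11, 1/2, 4*E}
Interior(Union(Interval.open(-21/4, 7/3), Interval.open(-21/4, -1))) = Interval.open(-21/4, 7/3)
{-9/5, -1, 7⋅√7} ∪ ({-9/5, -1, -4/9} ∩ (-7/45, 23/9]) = {-9/5, -1, 7⋅√7}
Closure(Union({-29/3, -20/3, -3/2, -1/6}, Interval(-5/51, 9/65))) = Union({-29/3, -20/3, -3/2, -1/6}, Interval(-5/51, 9/65))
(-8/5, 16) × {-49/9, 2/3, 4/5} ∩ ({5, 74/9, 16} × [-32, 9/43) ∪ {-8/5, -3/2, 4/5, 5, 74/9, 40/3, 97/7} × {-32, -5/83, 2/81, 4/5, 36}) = ({5, 74/9} × {-49/9}) ∪ ({-3/2, 4/5, 5, 74/9, 40/3, 97/7} × {4/5})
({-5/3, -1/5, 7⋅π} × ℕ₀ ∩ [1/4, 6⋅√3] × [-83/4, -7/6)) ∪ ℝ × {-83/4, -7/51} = ℝ × {-83/4, -7/51}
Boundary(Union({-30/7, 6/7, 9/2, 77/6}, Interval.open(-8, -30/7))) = {-8, -30/7, 6/7, 9/2, 77/6}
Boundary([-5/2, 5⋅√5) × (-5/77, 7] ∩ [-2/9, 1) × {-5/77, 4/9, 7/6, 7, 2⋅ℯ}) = [-2/9, 1] × {4/9, 7/6, 7, 2⋅ℯ}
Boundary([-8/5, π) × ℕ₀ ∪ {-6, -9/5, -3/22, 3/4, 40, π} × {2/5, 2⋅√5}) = ([-8/5, π] × ℕ₀) ∪ ({-6, -9/5, -3/22, 3/4, 40, π} × {2/5, 2⋅√5})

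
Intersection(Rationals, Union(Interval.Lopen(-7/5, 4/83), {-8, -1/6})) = Union({-8}, Intersection(Interval.Lopen(-7/5, 4/83), Rationals))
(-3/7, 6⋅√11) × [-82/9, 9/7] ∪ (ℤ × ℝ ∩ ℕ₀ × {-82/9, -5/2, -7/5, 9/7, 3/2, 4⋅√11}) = (ℕ₀ × {-82/9, -5/2, -7/5, 9/7, 3/2, 4⋅√11}) ∪ ((-3/7, 6⋅√11) × [-82/9, 9/7])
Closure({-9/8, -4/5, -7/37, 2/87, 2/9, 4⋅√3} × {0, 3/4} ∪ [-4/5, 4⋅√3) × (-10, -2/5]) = ({-4/5, 4⋅√3} × [-10, -2/5]) ∪ ([-4/5, 4⋅√3] × {-10, -2/5}) ∪ ({-9/8, -4/5, -7/37, 2/87, 2/9, 4⋅√3} × {0, 3/4}) ∪ ([-4/5, 4⋅√3) × (-10, -2/5])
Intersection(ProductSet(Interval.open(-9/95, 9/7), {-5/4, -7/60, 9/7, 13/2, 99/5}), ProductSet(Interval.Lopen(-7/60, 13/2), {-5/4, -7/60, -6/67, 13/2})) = ProductSet(Interval.open(-9/95, 9/7), {-5/4, -7/60, 13/2})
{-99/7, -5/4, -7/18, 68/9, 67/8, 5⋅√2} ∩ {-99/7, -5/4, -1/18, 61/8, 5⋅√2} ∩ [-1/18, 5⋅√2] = {5⋅√2}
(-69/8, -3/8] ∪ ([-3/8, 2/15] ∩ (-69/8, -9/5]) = (-69/8, -3/8]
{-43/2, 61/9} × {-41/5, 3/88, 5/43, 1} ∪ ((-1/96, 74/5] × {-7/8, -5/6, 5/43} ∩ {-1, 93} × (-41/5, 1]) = {-43/2, 61/9} × {-41/5, 3/88, 5/43, 1}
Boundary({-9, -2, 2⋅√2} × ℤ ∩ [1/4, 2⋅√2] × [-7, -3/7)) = {2⋅√2} × {-7, -6, …, -1}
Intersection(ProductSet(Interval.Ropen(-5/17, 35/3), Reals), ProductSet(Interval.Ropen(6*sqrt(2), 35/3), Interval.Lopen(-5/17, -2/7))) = ProductSet(Interval.Ropen(6*sqrt(2), 35/3), Interval.Lopen(-5/17, -2/7))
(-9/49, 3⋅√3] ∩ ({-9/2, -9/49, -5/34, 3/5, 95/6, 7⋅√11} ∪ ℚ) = ℚ ∩ (-9/49, 3⋅√3]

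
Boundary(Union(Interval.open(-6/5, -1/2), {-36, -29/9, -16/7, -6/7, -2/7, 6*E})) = {-36, -29/9, -16/7, -6/5, -1/2, -2/7, 6*E}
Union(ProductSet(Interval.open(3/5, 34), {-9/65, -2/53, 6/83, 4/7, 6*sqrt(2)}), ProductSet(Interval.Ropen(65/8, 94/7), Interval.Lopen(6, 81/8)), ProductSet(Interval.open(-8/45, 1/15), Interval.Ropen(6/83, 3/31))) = Union(ProductSet(Interval.open(-8/45, 1/15), Interval.Ropen(6/83, 3/31)), ProductSet(Interval.open(3/5, 34), {-9/65, -2/53, 6/83, 4/7, 6*sqrt(2)}), ProductSet(Interval.Ropen(65/8, 94/7), Interval.Lopen(6, 81/8)))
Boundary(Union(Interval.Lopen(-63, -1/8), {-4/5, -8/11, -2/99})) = {-63, -1/8, -2/99}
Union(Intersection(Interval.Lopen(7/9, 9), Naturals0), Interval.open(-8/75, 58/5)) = Union(Interval.open(-8/75, 58/5), Range(1, 10, 1))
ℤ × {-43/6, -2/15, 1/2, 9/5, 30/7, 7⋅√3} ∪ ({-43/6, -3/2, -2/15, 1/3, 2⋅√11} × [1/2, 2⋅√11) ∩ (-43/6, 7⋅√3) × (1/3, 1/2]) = ({-3/2, -2/15, 1/3, 2⋅√11} × {1/2}) ∪ (ℤ × {-43/6, -2/15, 1/2, 9/5, 30/7, 7⋅√3})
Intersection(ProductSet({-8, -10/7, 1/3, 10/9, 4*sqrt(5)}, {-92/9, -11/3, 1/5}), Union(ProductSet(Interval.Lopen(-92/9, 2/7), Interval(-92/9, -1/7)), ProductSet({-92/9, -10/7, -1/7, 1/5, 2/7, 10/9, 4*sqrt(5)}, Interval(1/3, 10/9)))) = ProductSet({-8, -10/7}, {-92/9, -11/3})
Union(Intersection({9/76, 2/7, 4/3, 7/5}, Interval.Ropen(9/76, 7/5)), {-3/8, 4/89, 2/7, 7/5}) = {-3/8, 4/89, 9/76, 2/7, 4/3, 7/5}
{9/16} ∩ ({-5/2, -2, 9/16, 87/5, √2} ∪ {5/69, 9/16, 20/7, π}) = {9/16}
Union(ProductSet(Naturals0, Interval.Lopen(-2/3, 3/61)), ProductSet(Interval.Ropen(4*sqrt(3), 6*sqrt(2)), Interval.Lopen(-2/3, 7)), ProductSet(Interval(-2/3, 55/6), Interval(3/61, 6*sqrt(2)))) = Union(ProductSet(Interval(-2/3, 55/6), Interval(3/61, 6*sqrt(2))), ProductSet(Interval.Ropen(4*sqrt(3), 6*sqrt(2)), Interval.Lopen(-2/3, 7)), ProductSet(Naturals0, Interval.Lopen(-2/3, 3/61)))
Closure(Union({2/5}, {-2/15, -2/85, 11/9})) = {-2/15, -2/85, 2/5, 11/9}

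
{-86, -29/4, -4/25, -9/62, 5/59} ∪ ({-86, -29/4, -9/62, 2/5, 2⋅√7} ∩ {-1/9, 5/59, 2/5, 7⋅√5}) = {-86, -29/4, -4/25, -9/62, 5/59, 2/5}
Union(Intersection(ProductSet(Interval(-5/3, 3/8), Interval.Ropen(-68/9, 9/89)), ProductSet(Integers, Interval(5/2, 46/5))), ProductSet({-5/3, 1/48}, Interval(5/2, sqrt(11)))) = ProductSet({-5/3, 1/48}, Interval(5/2, sqrt(11)))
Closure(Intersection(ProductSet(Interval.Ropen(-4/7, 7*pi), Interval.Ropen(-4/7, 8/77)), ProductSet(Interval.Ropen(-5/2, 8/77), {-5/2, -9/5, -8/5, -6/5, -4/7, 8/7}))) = ProductSet(Interval(-4/7, 8/77), {-4/7})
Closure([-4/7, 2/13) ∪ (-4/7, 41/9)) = [-4/7, 41/9]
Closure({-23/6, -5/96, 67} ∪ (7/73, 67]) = {-23/6, -5/96} ∪ [7/73, 67]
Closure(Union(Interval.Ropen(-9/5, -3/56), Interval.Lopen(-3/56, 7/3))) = Interval(-9/5, 7/3)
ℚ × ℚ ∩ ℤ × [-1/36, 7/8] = ℤ × (ℚ ∩ [-1/36, 7/8])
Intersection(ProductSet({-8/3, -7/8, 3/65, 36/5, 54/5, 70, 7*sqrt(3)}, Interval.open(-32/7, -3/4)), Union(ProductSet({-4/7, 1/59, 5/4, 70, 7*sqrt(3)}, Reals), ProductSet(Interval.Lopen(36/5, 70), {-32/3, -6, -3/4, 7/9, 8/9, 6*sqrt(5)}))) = ProductSet({70, 7*sqrt(3)}, Interval.open(-32/7, -3/4))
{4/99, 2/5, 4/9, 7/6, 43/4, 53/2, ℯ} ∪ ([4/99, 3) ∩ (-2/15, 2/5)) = [4/99, 2/5] ∪ {4/9, 7/6, 43/4, 53/2, ℯ}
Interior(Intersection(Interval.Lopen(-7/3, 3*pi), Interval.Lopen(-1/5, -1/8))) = Interval.open(-1/5, -1/8)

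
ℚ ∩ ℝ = ℚ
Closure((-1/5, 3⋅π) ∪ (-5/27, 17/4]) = [-1/5, 3⋅π]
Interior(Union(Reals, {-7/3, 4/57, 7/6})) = Reals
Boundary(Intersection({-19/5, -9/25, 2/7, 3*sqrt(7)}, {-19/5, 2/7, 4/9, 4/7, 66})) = {-19/5, 2/7}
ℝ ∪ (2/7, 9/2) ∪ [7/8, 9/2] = (-∞, ∞)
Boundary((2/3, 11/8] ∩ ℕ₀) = {1}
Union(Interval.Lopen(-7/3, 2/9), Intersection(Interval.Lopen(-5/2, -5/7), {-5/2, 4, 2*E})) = Interval.Lopen(-7/3, 2/9)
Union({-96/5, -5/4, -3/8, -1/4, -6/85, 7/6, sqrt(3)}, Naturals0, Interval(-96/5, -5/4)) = Union({-3/8, -1/4, -6/85, 7/6, sqrt(3)}, Interval(-96/5, -5/4), Naturals0)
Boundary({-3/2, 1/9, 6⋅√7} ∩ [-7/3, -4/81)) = {-3/2}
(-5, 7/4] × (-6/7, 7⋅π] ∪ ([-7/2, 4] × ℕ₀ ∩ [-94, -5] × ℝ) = (-5, 7/4] × (-6/7, 7⋅π]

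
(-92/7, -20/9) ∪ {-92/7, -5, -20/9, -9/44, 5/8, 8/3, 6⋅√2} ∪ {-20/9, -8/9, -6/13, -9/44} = [-92/7, -20/9] ∪ {-8/9, -6/13, -9/44, 5/8, 8/3, 6⋅√2}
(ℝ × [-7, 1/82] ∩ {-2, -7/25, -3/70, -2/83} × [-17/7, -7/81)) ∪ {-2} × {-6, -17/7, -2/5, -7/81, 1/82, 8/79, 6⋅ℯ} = ({-2, -7/25, -3/70, -2/83} × [-17/7, -7/81)) ∪ ({-2} × {-6, -17/7, -2/5, -7/81, 1/82, 8/79, 6⋅ℯ})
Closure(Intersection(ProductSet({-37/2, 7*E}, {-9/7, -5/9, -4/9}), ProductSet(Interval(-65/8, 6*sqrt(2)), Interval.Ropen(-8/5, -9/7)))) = EmptySet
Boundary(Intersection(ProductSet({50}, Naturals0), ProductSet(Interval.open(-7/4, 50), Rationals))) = EmptySet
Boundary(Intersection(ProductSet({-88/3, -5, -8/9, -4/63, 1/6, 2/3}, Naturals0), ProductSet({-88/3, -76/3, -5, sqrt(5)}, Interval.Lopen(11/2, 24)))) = ProductSet({-88/3, -5}, Range(6, 25, 1))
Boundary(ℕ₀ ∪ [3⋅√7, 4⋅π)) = {3⋅√7, 4⋅π} ∪ (ℕ₀ \ (3⋅√7, 4⋅π))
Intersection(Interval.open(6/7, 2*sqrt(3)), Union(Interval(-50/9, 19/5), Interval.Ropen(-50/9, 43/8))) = Interval.open(6/7, 2*sqrt(3))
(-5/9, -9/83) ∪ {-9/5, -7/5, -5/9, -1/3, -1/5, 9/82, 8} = {-9/5, -7/5, 9/82, 8} ∪ [-5/9, -9/83)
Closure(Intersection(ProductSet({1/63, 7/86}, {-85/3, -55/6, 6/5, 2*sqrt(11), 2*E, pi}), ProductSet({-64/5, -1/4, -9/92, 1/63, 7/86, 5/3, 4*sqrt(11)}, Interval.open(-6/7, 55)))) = ProductSet({1/63, 7/86}, {6/5, 2*sqrt(11), 2*E, pi})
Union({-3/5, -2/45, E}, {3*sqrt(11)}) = {-3/5, -2/45, 3*sqrt(11), E}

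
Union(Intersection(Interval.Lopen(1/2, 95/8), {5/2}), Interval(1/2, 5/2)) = Interval(1/2, 5/2)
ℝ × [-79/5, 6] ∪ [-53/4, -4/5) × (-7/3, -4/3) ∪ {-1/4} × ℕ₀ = ({-1/4} × ℕ₀) ∪ (ℝ × [-79/5, 6])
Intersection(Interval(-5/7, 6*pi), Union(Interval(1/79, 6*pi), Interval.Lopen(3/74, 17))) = Interval(1/79, 6*pi)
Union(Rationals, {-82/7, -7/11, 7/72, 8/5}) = Rationals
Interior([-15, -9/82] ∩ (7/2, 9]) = ∅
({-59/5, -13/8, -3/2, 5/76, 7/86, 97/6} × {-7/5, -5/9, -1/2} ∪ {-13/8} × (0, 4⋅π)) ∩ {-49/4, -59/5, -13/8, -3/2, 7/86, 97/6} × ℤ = {-13/8} × {1, 2, …, 12}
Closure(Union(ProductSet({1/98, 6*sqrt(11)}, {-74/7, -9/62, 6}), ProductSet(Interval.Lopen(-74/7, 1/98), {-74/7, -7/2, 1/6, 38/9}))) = Union(ProductSet({1/98, 6*sqrt(11)}, {-74/7, -9/62, 6}), ProductSet(Interval(-74/7, 1/98), {-74/7, -7/2, 1/6, 38/9}))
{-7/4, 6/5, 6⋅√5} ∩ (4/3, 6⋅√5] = {6⋅√5}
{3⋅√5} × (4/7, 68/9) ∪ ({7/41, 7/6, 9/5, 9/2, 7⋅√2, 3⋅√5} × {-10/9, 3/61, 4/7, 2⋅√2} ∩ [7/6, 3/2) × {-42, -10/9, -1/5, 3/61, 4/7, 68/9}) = ({7/6} × {-10/9, 3/61, 4/7}) ∪ ({3⋅√5} × (4/7, 68/9))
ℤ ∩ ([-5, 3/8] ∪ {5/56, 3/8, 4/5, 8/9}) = {-5, -4, …, 0}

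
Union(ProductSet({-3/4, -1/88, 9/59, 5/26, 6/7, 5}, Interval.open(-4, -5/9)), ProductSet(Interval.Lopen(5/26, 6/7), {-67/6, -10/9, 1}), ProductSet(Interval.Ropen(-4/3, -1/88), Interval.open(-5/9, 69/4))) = Union(ProductSet({-3/4, -1/88, 9/59, 5/26, 6/7, 5}, Interval.open(-4, -5/9)), ProductSet(Interval.Ropen(-4/3, -1/88), Interval.open(-5/9, 69/4)), ProductSet(Interval.Lopen(5/26, 6/7), {-67/6, -10/9, 1}))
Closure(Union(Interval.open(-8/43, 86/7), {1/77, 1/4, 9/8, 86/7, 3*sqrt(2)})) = Interval(-8/43, 86/7)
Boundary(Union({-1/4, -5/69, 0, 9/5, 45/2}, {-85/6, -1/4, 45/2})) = {-85/6, -1/4, -5/69, 0, 9/5, 45/2}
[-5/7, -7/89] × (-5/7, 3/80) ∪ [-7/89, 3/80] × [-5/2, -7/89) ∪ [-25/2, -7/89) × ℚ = ([-25/2, -7/89) × ℚ) ∪ ([-5/7, -7/89] × (-5/7, 3/80)) ∪ ([-7/89, 3/80] × [-5/2, -7/89))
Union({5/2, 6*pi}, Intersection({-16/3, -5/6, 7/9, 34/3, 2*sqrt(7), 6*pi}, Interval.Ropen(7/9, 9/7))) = {7/9, 5/2, 6*pi}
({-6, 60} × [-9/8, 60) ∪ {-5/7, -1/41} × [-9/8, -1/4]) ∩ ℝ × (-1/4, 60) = {-6, 60} × (-1/4, 60)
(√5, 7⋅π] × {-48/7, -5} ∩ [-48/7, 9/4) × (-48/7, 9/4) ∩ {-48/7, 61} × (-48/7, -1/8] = ∅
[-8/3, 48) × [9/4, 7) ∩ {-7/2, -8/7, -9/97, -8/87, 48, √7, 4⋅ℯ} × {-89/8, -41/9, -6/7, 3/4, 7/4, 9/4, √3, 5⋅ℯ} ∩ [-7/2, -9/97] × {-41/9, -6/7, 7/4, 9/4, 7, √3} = {-8/7, -9/97} × {9/4}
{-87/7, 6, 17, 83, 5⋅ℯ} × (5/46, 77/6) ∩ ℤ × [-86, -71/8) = ∅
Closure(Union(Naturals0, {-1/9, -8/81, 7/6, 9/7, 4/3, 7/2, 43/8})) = Union({-1/9, -8/81, 7/6, 9/7, 4/3, 7/2, 43/8}, Naturals0)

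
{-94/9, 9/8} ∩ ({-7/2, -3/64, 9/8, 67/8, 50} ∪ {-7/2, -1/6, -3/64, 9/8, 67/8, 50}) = {9/8}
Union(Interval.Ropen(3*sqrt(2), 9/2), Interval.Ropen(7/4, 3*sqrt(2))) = Interval.Ropen(7/4, 9/2)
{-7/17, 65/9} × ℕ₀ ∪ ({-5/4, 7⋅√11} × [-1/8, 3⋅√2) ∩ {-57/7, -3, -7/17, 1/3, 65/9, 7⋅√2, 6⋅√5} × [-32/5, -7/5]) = {-7/17, 65/9} × ℕ₀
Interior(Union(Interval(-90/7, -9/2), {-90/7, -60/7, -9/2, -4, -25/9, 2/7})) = Interval.open(-90/7, -9/2)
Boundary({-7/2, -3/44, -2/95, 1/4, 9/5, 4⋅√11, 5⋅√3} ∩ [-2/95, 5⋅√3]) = {-2/95, 1/4, 9/5, 5⋅√3}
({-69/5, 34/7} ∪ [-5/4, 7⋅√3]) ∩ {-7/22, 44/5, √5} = {-7/22, 44/5, √5}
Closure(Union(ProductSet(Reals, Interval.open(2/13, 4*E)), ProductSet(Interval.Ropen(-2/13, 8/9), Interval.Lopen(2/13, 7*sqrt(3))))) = Union(ProductSet({-2/13, 8/9}, Union({2/13}, Interval(4*E, 7*sqrt(3)))), ProductSet(Interval(-2/13, 8/9), {2/13, 7*sqrt(3)}), ProductSet(Interval.Ropen(-2/13, 8/9), Interval.Lopen(2/13, 7*sqrt(3))), ProductSet(Reals, Interval.Ropen(2/13, 4*E)), ProductSet(Union(Interval(-oo, -2/13), Interval(8/9, oo)), {2/13, 4*E}))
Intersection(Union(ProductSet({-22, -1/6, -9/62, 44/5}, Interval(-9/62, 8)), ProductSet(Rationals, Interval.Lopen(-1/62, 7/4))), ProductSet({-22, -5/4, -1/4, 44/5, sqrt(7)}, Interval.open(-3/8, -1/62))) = ProductSet({-22, 44/5}, Interval.Ropen(-9/62, -1/62))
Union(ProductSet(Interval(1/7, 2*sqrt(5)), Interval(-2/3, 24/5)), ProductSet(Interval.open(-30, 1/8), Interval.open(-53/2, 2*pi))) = Union(ProductSet(Interval.open(-30, 1/8), Interval.open(-53/2, 2*pi)), ProductSet(Interval(1/7, 2*sqrt(5)), Interval(-2/3, 24/5)))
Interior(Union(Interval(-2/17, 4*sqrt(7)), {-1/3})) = Interval.open(-2/17, 4*sqrt(7))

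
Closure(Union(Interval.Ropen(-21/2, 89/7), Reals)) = Interval(-oo, oo)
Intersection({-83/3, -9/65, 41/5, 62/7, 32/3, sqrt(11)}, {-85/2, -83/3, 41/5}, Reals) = {-83/3, 41/5}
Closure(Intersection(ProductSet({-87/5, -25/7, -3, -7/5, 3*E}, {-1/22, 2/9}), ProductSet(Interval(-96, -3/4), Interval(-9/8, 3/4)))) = ProductSet({-87/5, -25/7, -3, -7/5}, {-1/22, 2/9})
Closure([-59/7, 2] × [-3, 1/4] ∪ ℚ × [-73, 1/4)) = (ℚ × [-73, 1/4)) ∪ (ℝ × ([-73, -3] ∪ {1/4})) ∪ ([-59/7, 2] × [-3, 1/4]) ∪ (((-∞, -59/7] ∪ [2, ∞)) × [-73, 1/4])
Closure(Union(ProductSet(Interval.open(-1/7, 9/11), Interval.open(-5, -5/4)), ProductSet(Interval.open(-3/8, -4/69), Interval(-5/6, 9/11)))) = Union(ProductSet({-1/7, 9/11}, Interval(-5, -5/4)), ProductSet(Interval(-3/8, -4/69), Interval(-5/6, 9/11)), ProductSet(Interval(-1/7, 9/11), {-5, -5/4}), ProductSet(Interval.open(-1/7, 9/11), Interval.open(-5, -5/4)))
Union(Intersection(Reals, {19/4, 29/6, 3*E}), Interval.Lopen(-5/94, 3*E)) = Interval.Lopen(-5/94, 3*E)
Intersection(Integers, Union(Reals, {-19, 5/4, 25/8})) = Integers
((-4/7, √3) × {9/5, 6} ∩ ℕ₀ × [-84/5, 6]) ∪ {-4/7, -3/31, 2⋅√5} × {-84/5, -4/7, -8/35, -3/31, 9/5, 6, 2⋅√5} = ({0, 1} × {9/5, 6}) ∪ ({-4/7, -3/31, 2⋅√5} × {-84/5, -4/7, -8/35, -3/31, 9/5, 6, 2⋅√5})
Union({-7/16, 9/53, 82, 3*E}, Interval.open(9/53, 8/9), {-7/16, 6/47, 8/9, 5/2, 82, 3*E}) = Union({-7/16, 6/47, 5/2, 82, 3*E}, Interval(9/53, 8/9))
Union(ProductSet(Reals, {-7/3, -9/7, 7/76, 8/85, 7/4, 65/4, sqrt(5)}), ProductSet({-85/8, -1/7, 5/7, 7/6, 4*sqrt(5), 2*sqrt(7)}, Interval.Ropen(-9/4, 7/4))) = Union(ProductSet({-85/8, -1/7, 5/7, 7/6, 4*sqrt(5), 2*sqrt(7)}, Interval.Ropen(-9/4, 7/4)), ProductSet(Reals, {-7/3, -9/7, 7/76, 8/85, 7/4, 65/4, sqrt(5)}))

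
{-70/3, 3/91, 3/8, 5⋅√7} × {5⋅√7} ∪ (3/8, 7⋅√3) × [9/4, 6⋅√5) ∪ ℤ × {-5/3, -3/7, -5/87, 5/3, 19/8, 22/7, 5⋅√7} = (ℤ × {-5/3, -3/7, -5/87, 5/3, 19/8, 22/7, 5⋅√7}) ∪ ({-70/3, 3/91, 3/8, 5⋅√7} × {5⋅√7}) ∪ ((3/8, 7⋅√3) × [9/4, 6⋅√5))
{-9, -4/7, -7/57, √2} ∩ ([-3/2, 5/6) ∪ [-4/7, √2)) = {-4/7, -7/57}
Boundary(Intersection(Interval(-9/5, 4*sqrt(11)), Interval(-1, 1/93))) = {-1, 1/93}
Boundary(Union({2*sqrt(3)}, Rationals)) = Reals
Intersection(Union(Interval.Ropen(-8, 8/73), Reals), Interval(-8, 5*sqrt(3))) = Interval(-8, 5*sqrt(3))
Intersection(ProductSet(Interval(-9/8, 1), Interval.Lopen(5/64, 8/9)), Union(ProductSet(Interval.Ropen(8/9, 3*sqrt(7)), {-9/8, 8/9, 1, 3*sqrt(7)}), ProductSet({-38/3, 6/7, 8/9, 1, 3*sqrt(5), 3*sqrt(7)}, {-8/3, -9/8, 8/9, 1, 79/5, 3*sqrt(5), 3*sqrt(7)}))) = ProductSet(Union({6/7}, Interval(8/9, 1)), {8/9})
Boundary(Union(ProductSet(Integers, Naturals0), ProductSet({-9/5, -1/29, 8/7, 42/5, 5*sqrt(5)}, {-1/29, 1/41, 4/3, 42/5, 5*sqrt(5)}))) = Union(ProductSet({-9/5, -1/29, 8/7, 42/5, 5*sqrt(5)}, {-1/29, 1/41, 4/3, 42/5, 5*sqrt(5)}), ProductSet(Integers, Naturals0))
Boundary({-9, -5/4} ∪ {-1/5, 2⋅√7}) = {-9, -5/4, -1/5, 2⋅√7}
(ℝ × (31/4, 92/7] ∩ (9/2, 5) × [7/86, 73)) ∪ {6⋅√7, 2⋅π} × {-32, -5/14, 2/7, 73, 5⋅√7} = ((9/2, 5) × (31/4, 92/7]) ∪ ({6⋅√7, 2⋅π} × {-32, -5/14, 2/7, 73, 5⋅√7})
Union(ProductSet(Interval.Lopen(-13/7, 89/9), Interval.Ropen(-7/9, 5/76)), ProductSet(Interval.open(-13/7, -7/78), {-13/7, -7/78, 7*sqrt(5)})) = Union(ProductSet(Interval.open(-13/7, -7/78), {-13/7, -7/78, 7*sqrt(5)}), ProductSet(Interval.Lopen(-13/7, 89/9), Interval.Ropen(-7/9, 5/76)))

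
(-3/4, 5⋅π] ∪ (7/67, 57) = (-3/4, 57)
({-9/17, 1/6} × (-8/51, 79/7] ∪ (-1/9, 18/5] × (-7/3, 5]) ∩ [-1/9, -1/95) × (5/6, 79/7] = (-1/9, -1/95) × (5/6, 5]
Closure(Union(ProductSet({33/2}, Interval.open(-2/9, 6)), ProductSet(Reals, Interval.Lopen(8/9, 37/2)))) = Union(ProductSet({33/2}, Interval.Ropen(-2/9, 6)), ProductSet(Reals, Interval(8/9, 37/2)))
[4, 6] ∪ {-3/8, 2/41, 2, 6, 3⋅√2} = {-3/8, 2/41, 2} ∪ [4, 6]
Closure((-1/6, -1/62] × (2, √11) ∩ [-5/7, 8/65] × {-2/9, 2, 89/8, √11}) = ∅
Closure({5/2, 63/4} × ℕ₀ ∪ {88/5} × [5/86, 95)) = ({5/2, 63/4} × ℕ₀) ∪ ({88/5} × [5/86, 95])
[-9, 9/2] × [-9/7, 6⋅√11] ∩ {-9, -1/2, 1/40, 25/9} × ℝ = {-9, -1/2, 1/40, 25/9} × [-9/7, 6⋅√11]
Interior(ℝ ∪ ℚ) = ℝ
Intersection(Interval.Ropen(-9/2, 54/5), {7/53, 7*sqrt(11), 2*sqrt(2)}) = {7/53, 2*sqrt(2)}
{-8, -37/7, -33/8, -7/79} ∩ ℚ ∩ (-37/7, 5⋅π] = {-33/8, -7/79}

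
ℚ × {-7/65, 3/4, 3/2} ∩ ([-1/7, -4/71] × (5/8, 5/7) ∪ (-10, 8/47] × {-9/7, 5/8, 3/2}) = (ℚ ∩ (-10, 8/47]) × {3/2}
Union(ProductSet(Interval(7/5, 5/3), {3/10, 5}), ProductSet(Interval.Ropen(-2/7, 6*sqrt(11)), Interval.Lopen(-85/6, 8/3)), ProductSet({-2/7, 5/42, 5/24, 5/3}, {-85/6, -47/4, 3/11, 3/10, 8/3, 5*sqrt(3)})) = Union(ProductSet({-2/7, 5/42, 5/24, 5/3}, {-85/6, -47/4, 3/11, 3/10, 8/3, 5*sqrt(3)}), ProductSet(Interval.Ropen(-2/7, 6*sqrt(11)), Interval.Lopen(-85/6, 8/3)), ProductSet(Interval(7/5, 5/3), {3/10, 5}))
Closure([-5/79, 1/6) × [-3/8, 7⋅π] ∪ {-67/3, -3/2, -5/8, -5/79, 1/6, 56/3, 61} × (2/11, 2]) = ([-5/79, 1/6] × [-3/8, 7⋅π]) ∪ ({-67/3, -3/2, -5/8, -5/79, 1/6, 56/3, 61} × [2/11, 2])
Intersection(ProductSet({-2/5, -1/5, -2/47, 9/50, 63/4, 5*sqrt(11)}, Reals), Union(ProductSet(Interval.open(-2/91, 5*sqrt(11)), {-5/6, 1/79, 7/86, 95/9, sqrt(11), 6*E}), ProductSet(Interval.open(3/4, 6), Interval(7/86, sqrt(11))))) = ProductSet({9/50, 63/4}, {-5/6, 1/79, 7/86, 95/9, sqrt(11), 6*E})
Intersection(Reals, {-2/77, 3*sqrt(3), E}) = {-2/77, 3*sqrt(3), E}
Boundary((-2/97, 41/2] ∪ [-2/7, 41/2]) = {-2/7, 41/2}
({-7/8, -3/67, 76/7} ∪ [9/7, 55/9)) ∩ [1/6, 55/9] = [9/7, 55/9)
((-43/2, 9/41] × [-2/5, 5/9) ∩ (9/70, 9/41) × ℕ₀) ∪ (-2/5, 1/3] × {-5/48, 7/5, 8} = ((-2/5, 1/3] × {-5/48, 7/5, 8}) ∪ ((9/70, 9/41) × {0})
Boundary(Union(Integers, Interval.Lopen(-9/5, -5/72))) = Union(Complement(Integers, Interval.open(-9/5, -5/72)), {-9/5, -5/72})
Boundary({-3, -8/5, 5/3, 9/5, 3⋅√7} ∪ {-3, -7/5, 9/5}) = {-3, -8/5, -7/5, 5/3, 9/5, 3⋅√7}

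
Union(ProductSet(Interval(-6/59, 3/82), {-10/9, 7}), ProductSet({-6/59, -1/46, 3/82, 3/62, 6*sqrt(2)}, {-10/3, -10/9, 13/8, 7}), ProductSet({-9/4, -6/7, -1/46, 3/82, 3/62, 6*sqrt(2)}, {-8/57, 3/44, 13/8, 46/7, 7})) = Union(ProductSet({-6/59, -1/46, 3/82, 3/62, 6*sqrt(2)}, {-10/3, -10/9, 13/8, 7}), ProductSet({-9/4, -6/7, -1/46, 3/82, 3/62, 6*sqrt(2)}, {-8/57, 3/44, 13/8, 46/7, 7}), ProductSet(Interval(-6/59, 3/82), {-10/9, 7}))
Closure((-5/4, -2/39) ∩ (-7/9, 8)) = [-7/9, -2/39]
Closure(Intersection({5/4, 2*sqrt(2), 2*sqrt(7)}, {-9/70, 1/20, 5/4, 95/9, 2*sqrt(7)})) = {5/4, 2*sqrt(7)}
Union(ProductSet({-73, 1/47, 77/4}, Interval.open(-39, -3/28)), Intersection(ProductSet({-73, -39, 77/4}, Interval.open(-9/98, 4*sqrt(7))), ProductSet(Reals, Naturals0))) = Union(ProductSet({-73, -39, 77/4}, Range(0, 11, 1)), ProductSet({-73, 1/47, 77/4}, Interval.open(-39, -3/28)))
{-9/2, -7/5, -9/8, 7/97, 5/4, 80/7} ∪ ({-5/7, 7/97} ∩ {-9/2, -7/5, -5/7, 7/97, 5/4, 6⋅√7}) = {-9/2, -7/5, -9/8, -5/7, 7/97, 5/4, 80/7}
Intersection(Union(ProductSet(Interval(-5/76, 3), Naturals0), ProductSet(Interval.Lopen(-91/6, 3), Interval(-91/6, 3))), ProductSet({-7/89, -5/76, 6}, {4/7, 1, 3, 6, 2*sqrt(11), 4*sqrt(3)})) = Union(ProductSet({-5/76}, {1, 3, 6}), ProductSet({-7/89, -5/76}, {4/7, 1, 3}))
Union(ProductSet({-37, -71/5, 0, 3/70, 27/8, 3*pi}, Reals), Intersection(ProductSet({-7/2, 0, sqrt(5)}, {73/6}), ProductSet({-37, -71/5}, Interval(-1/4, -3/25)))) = ProductSet({-37, -71/5, 0, 3/70, 27/8, 3*pi}, Reals)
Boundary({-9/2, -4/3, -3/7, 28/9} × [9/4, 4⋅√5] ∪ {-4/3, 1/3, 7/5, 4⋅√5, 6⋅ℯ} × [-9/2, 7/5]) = ({-9/2, -4/3, -3/7, 28/9} × [9/4, 4⋅√5]) ∪ ({-4/3, 1/3, 7/5, 4⋅√5, 6⋅ℯ} × [-9/2, 7/5])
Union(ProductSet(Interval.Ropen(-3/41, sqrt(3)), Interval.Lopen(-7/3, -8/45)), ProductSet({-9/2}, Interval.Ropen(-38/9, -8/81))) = Union(ProductSet({-9/2}, Interval.Ropen(-38/9, -8/81)), ProductSet(Interval.Ropen(-3/41, sqrt(3)), Interval.Lopen(-7/3, -8/45)))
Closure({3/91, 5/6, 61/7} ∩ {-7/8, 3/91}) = {3/91}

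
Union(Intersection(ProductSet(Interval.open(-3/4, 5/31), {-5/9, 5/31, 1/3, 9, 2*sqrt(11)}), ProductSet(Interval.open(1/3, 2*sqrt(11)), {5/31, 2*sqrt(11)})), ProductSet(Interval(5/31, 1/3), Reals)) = ProductSet(Interval(5/31, 1/3), Reals)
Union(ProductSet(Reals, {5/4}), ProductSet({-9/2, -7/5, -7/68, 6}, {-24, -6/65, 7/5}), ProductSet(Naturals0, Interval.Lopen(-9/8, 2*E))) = Union(ProductSet({-9/2, -7/5, -7/68, 6}, {-24, -6/65, 7/5}), ProductSet(Naturals0, Interval.Lopen(-9/8, 2*E)), ProductSet(Reals, {5/4}))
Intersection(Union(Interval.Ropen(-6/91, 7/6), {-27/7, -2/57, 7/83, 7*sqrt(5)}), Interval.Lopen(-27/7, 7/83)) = Interval(-6/91, 7/83)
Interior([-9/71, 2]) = (-9/71, 2)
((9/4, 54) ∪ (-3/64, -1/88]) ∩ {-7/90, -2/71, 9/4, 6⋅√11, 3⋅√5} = {-2/71, 6⋅√11, 3⋅√5}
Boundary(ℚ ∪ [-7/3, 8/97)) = (-∞, -7/3] ∪ [8/97, ∞)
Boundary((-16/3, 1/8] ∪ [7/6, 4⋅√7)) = {-16/3, 1/8, 7/6, 4⋅√7}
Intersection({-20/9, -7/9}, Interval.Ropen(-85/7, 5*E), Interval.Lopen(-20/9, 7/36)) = {-7/9}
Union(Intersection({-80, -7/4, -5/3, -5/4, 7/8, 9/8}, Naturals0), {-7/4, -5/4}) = {-7/4, -5/4}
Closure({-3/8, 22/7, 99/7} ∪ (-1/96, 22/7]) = {-3/8, 99/7} ∪ [-1/96, 22/7]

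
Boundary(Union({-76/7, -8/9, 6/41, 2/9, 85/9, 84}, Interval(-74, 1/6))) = {-74, 1/6, 2/9, 85/9, 84}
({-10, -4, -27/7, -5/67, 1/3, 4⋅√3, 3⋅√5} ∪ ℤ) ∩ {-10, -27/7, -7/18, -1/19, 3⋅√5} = {-10, -27/7, 3⋅√5}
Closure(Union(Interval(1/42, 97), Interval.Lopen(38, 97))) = Interval(1/42, 97)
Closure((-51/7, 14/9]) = [-51/7, 14/9]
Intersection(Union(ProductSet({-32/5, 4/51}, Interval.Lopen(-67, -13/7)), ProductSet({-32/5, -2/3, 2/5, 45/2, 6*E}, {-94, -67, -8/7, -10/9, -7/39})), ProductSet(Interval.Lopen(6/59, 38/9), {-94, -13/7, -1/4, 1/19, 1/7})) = ProductSet({2/5}, {-94})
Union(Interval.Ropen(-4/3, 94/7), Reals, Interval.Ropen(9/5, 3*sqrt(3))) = Interval(-oo, oo)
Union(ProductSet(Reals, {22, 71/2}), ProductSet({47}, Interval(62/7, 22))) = Union(ProductSet({47}, Interval(62/7, 22)), ProductSet(Reals, {22, 71/2}))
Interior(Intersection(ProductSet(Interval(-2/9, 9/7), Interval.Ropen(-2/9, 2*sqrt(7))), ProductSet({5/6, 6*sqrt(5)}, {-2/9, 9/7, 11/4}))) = EmptySet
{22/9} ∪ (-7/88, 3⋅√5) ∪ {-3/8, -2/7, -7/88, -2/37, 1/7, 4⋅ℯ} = {-3/8, -2/7, 4⋅ℯ} ∪ [-7/88, 3⋅√5)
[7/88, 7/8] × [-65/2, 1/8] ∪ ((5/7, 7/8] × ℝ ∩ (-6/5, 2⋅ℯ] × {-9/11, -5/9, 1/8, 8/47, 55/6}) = ([7/88, 7/8] × [-65/2, 1/8]) ∪ ((5/7, 7/8] × {-9/11, -5/9, 1/8, 8/47, 55/6})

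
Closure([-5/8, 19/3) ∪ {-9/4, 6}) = {-9/4} ∪ [-5/8, 19/3]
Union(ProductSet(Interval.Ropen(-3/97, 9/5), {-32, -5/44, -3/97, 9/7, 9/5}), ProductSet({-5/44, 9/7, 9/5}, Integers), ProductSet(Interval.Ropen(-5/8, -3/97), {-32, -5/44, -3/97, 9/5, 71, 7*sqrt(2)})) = Union(ProductSet({-5/44, 9/7, 9/5}, Integers), ProductSet(Interval.Ropen(-5/8, -3/97), {-32, -5/44, -3/97, 9/5, 71, 7*sqrt(2)}), ProductSet(Interval.Ropen(-3/97, 9/5), {-32, -5/44, -3/97, 9/7, 9/5}))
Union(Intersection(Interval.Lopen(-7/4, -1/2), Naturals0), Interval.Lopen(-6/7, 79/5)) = Interval.Lopen(-6/7, 79/5)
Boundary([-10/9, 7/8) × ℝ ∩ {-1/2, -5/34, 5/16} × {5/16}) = {-1/2, -5/34, 5/16} × {5/16}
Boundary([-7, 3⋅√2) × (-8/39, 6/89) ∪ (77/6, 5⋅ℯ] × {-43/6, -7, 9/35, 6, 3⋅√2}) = ({-7, 3⋅√2} × [-8/39, 6/89]) ∪ ([-7, 3⋅√2] × {-8/39, 6/89}) ∪ ([77/6, 5⋅ℯ] × {-43/6, -7, 9/35, 6, 3⋅√2})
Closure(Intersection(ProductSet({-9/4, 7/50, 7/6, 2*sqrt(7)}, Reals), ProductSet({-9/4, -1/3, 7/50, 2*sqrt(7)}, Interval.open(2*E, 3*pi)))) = ProductSet({-9/4, 7/50, 2*sqrt(7)}, Interval(2*E, 3*pi))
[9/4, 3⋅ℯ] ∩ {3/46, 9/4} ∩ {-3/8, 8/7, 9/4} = {9/4}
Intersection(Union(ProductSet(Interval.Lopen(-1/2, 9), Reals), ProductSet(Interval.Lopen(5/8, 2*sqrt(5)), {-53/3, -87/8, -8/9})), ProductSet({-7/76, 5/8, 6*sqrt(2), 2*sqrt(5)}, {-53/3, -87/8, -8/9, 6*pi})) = ProductSet({-7/76, 5/8, 6*sqrt(2), 2*sqrt(5)}, {-53/3, -87/8, -8/9, 6*pi})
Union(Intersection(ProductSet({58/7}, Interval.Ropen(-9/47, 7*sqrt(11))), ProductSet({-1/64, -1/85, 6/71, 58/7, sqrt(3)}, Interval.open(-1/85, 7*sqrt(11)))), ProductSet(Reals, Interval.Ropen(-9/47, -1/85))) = Union(ProductSet({58/7}, Interval.open(-1/85, 7*sqrt(11))), ProductSet(Reals, Interval.Ropen(-9/47, -1/85)))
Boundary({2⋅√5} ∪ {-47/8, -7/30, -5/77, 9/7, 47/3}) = {-47/8, -7/30, -5/77, 9/7, 47/3, 2⋅√5}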